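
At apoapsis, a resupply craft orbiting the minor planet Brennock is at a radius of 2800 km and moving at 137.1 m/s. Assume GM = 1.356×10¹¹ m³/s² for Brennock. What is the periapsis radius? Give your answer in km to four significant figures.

periapsis radius ≈ 674.2 km

r_a = 2.800×10⁶ m.
Specific energy ε = v²/2 − μ/r = -3.903×10⁴ J/kg, so a = −μ/(2ε) = 1.737×10⁶ m.
The apsides satisfy r_p + r_a = 2a, so the periapsis radius is 2a − r_a = 6.742×10⁵ m = 674.22 km.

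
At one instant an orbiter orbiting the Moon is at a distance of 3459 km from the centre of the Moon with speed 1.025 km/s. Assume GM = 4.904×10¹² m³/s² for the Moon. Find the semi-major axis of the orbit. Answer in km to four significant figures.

r = 3.459×10⁶ m.
Vis-viva rearranged: 1/a = 2/r − v²/μ = 5.782×10⁻⁷ − 2.142×10⁻⁷ = 3.640×10⁻⁷ m⁻¹.
a = 2.748×10⁶ m = 2747.5 km.

a ≈ 2748 km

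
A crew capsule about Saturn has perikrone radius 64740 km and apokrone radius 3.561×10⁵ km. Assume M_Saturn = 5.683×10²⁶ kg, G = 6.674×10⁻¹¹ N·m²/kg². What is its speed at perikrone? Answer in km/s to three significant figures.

μ = GM = 6.674×10⁻¹¹ × 5.683×10²⁶ = 3.793×10¹⁶ m³/s².
Semi-major axis a = (r_p + r_a)/2 = 2.1042×10⁵ km = 2.104×10⁸ m.
Vis-viva: v² = μ(2/r − 1/a) = 3.793×10¹⁶ × (3.089×10⁻⁸ − 4.752×10⁻⁹) = 9.915×10⁸ m²/s².
v = 31490 m/s = 31.49 km/s.

v ≈ 31.5 km/s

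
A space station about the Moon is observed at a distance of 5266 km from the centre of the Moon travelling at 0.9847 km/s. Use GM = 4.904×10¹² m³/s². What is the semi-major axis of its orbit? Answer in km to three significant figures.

a ≈ 5490 km

r = 5.266×10⁶ m.
Vis-viva rearranged: 1/a = 2/r − v²/μ = 3.798×10⁻⁷ − 1.977×10⁻⁷ = 1.821×10⁻⁷ m⁻¹.
a = 5.492×10⁶ m = 5492.3 km.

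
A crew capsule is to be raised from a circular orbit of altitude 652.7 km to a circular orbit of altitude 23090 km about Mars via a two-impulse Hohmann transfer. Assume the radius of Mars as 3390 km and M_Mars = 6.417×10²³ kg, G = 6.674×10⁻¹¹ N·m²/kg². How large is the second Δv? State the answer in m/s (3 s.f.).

Δv ≈ 617 m/s

μ = GM = 6.674×10⁻¹¹ × 6.417×10²³ = 4.283×10¹³ m³/s².
r₁ = 3390 + 652.7 = 4042.7 km = 4.0427×10⁶ m.
r₂ = 3390 + 23090 = 26480 km = 2.6480×10⁷ m.
Transfer ellipse a_t = (r₁ + r₂)/2 = 1.526×10⁷ m.
At r₁: circular v_c1 = √(μ/r₁) = 3255 m/s; transfer-periapsis v_p = √[μ(2/r₁ − 1/a_t)] = 4287 m/s.
At r₂: circular v_c2 = √(μ/r₂) = 1272 m/s; transfer-apoapsis v_a = √[μ(2/r₂ − 1/a_t)] = 654.5 m/s.
Δv₂ = v_c2 − v_a = 617.2 m/s.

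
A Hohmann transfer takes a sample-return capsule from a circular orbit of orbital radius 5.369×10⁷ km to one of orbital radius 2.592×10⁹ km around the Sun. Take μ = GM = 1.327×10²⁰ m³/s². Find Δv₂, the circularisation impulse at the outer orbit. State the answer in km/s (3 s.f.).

r₁ = 5.369×10⁷ km = 5.369×10¹⁰ m.
r₂ = 2.592×10⁹ km = 2.592×10¹² m.
Transfer ellipse a_t = (r₁ + r₂)/2 = 1.323×10¹² m.
At r₁: circular v_c1 = √(μ/r₁) = 49720 m/s; transfer-perihelion v_p = √[μ(2/r₁ − 1/a_t)] = 69590 m/s.
At r₂: circular v_c2 = √(μ/r₂) = 7155 m/s; transfer-aphelion v_a = √[μ(2/r₂ − 1/a_t)] = 1441 m/s.
Δv₂ = v_c2 − v_a = 5714 m/s.
= 5.714 km/s.

Δv ≈ 5.71 km/s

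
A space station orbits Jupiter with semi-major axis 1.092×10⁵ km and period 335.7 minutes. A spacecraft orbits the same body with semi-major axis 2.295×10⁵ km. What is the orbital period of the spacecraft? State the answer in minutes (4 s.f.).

Kepler's third law: T² ∝ a³, so T₂ = T₁ (a₂/a₁)^(3/2).
a₂/a₁ = 2.102, (a₂/a₁)^(3/2) = 3.047.
T₂ = 335.7 × 3.047 = 1023 minutes.

T₂ ≈ 1023 minutes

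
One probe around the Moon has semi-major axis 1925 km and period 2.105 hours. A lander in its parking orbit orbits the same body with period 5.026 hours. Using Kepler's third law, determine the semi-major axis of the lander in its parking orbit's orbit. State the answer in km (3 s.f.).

a₂ ≈ 3440 km

Kepler's third law: a³ ∝ T², so a₂ = a₁ (T₂/T₁)^(2/3).
T₂/T₁ = 2.388, (T₂/T₁)^(2/3) = 1.786.
a₂ = 1925 × 1.786 = 3439 km.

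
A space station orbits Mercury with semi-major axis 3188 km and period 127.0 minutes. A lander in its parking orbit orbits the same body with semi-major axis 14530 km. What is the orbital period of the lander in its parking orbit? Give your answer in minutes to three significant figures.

Kepler's third law: T² ∝ a³, so T₂ = T₁ (a₂/a₁)^(3/2).
a₂/a₁ = 4.558, (a₂/a₁)^(3/2) = 9.730.
T₂ = 127.0 × 9.730 = 1236 minutes.

T₂ ≈ 1240 minutes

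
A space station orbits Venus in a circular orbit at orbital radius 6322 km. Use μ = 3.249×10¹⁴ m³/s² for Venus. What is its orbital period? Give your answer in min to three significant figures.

T ≈ 92.3 min

r = 6322 km = 6.322×10⁶ m.
Kepler's third law: T = 2π√(r³/μ) = 2π√((6.322×10⁶)³ / 3.249×10¹⁴).
r³/μ = 7.777×10⁵ s², so T = 2π × 8.819×10² = 5.541×10³ s.
Converting: 5.541×10³ s ÷ 60.00 = 92.35 min.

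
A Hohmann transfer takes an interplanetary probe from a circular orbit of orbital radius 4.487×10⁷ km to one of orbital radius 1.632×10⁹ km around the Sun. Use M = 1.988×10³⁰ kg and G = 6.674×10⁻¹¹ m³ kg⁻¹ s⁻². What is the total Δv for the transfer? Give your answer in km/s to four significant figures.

Δv_total ≈ 28.42 km/s

μ = GM = 6.674×10⁻¹¹ × 1.988×10³⁰ = 1.327×10²⁰ m³/s².
r₁ = 4.487×10⁷ km = 4.487×10¹⁰ m.
r₂ = 1.632×10⁹ km = 1.632×10¹² m.
Transfer ellipse a_t = (r₁ + r₂)/2 = 8.384×10¹¹ m.
At r₁: circular v_c1 = √(μ/r₁) = 54380 m/s; transfer-perihelion v_p = √[μ(2/r₁ − 1/a_t)] = 75870 m/s.
Δv₁ = v_p − v_c1 = 21490 m/s.
At r₂: circular v_c2 = √(μ/r₂) = 9017 m/s; transfer-aphelion v_a = √[μ(2/r₂ − 1/a_t)] = 2086 m/s.
Δv₂ = v_c2 − v_a = 6931 m/s.
Total Δv = Δv₁ + Δv₂ = 28420 m/s = 28.42 km/s.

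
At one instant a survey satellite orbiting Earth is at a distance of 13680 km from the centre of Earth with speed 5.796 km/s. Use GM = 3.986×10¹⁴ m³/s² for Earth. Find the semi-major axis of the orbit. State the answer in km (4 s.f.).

a ≈ 16150 km

r = 1.368×10⁷ m.
Specific orbital energy ε = v²/2 − μ/r = (5796)²/2 − 3.986×10¹⁴/1.368×10⁷ = -1.234×10⁷ J/kg.
Since ε = −μ/(2a), a = −μ/(2ε) = 1.615×10⁷ m = 16150 km.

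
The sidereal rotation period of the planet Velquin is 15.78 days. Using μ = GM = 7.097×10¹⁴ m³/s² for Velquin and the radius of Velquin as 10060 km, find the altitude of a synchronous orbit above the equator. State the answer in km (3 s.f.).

h_sync ≈ 3.12×10⁵ km

T = 15.78 days = 1.363×10⁶ s.
A synchronous orbit has period T, so by Kepler's third law a = (μT²/4π²)^(1/3).
μT²/4π² = 7.097×10¹⁴ × (1.363×10⁶)² / 39.48 = 3.342×10²⁵ m³.
a = 3.221×10⁸ m = 3.2210×10⁵ km.
Altitude h = a − R = 3.2210×10⁵ − 10060 = 3.1204×10⁵ km.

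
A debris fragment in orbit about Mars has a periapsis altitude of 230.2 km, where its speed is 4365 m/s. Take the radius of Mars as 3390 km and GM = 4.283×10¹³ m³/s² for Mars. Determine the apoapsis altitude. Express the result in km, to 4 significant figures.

apoapsis altitude ≈ 11580 km

r_p = 3390 + 230.2 = 3620.2 km = 3.620×10⁶ m.
Specific energy ε = v²/2 − μ/r = -2.304×10⁶ J/kg, so a = −μ/(2ε) = 9.294×10⁶ m.
The apsides satisfy r_p + r_a = 2a, so the apoapsis radius is 2a − r_p = 1.497×10⁷ m = 14967 km.
Apoapsis altitude = 14967 − 3390 = 11577 km.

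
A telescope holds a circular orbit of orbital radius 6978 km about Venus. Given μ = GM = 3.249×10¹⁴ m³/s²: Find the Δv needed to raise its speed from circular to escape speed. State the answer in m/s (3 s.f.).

Δv ≈ 2830 m/s

r = 6978 km = 6.978×10⁶ m.
Circular speed v_c = √(μ/r) = 6824 m/s.
Escape speed v_esc = √(2μ/r) = √2 × v_c = 9650 m/s.
Δv = v_esc − v_c = 2826 m/s.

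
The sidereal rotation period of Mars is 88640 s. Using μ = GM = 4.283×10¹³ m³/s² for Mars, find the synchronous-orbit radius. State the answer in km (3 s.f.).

A synchronous orbit has period T, so by Kepler's third law a = (μT²/4π²)^(1/3).
μT²/4π² = 4.283×10¹³ × (8.864×10⁴)² / 39.48 = 8.524×10²¹ m³.
a = 2.043×10⁷ m = 20428 km.

r_sync ≈ 20400 km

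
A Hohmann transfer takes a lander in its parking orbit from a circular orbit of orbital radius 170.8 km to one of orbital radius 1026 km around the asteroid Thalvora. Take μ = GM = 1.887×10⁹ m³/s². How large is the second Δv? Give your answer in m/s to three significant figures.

Δv ≈ 20.0 m/s

r₁ = 170.8 km = 1.708×10⁵ m.
r₂ = 1026 km = 1.026×10⁶ m.
Transfer ellipse a_t = (r₁ + r₂)/2 = 5.984×10⁵ m.
At r₁: circular v_c1 = √(μ/r₁) = 105.1 m/s; transfer-periapsis v_p = √[μ(2/r₁ − 1/a_t)] = 137.6 m/s.
At r₂: circular v_c2 = √(μ/r₂) = 42.89 m/s; transfer-apoapsis v_a = √[μ(2/r₂ − 1/a_t)] = 22.91 m/s.
Δv₂ = v_c2 − v_a = 19.97 m/s.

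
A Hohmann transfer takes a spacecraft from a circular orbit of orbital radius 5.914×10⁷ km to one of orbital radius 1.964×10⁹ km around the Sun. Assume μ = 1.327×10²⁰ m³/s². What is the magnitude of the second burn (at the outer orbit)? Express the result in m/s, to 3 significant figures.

Δv ≈ 6230 m/s

r₁ = 5.914×10⁷ km = 5.914×10¹⁰ m.
r₂ = 1.964×10⁹ km = 1.964×10¹² m.
Transfer ellipse a_t = (r₁ + r₂)/2 = 1.012×10¹² m.
At r₁: circular v_c1 = √(μ/r₁) = 47370 m/s; transfer-perihelion v_p = √[μ(2/r₁ − 1/a_t)] = 66000 m/s.
At r₂: circular v_c2 = √(μ/r₂) = 8220 m/s; transfer-aphelion v_a = √[μ(2/r₂ − 1/a_t)] = 1988 m/s.
Δv₂ = v_c2 − v_a = 6232 m/s.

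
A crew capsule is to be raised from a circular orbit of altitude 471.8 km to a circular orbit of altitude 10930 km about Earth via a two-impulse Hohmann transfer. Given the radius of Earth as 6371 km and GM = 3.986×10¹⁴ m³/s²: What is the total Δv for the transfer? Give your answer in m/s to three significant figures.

r₁ = 6371 + 471.8 = 6842.8 km = 6.8428×10⁶ m.
r₂ = 6371 + 10930 = 17301 km = 1.7301×10⁷ m.
Transfer ellipse a_t = (r₁ + r₂)/2 = 1.207×10⁷ m.
At r₁: circular v_c1 = √(μ/r₁) = 7632 m/s; transfer-perigee v_p = √[μ(2/r₁ − 1/a_t)] = 9137 m/s.
Δv₁ = v_p − v_c1 = 1505 m/s.
At r₂: circular v_c2 = √(μ/r₂) = 4800 m/s; transfer-apogee v_a = √[μ(2/r₂ − 1/a_t)] = 3614 m/s.
Δv₂ = v_c2 − v_a = 1186 m/s.
Total Δv = Δv₁ + Δv₂ = 2691 m/s.

Δv_total ≈ 2690 m/s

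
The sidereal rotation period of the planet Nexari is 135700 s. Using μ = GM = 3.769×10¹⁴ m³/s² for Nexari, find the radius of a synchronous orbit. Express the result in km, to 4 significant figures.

A synchronous orbit has period T, so by Kepler's third law a = (μT²/4π²)^(1/3).
μT²/4π² = 3.769×10¹⁴ × (1.357×10⁵)² / 39.48 = 1.758×10²³ m³.
a = 5.602×10⁷ m = 56020 km.

r_sync ≈ 56020 km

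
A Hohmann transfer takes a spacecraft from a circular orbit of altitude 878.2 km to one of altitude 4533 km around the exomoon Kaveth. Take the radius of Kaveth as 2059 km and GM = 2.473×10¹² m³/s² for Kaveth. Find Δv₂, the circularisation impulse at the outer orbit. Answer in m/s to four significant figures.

r₁ = 2059 + 878.2 = 2937.2 km = 2.9372×10⁶ m.
r₂ = 2059 + 4533 = 6592.0 km = 6.5920×10⁶ m.
Transfer ellipse a_t = (r₁ + r₂)/2 = 4.765×10⁶ m.
At r₁: circular v_c1 = √(μ/r₁) = 917.6 m/s; transfer-periapsis v_p = √[μ(2/r₁ − 1/a_t)] = 1079 m/s.
At r₂: circular v_c2 = √(μ/r₂) = 612.5 m/s; transfer-apoapsis v_a = √[μ(2/r₂ − 1/a_t)] = 480.9 m/s.
Δv₂ = v_c2 − v_a = 131.6 m/s.

Δv ≈ 131.6 m/s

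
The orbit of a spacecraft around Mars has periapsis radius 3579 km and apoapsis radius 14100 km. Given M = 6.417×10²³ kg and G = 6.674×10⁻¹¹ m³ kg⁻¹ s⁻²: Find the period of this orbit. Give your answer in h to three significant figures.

μ = GM = 6.674×10⁻¹¹ × 6.417×10²³ = 4.283×10¹³ m³/s².
Semi-major axis a = (r_p + r_a)/2 = (3579.0 + 14100)/2 = 8839.5 km = 8.840×10⁶ m.
By Kepler's third law T = 2π√(a³/μ) = 2π × 4.016×10³ = 2.523×10⁴ s.
= 7.009 h.

T ≈ 7.01 h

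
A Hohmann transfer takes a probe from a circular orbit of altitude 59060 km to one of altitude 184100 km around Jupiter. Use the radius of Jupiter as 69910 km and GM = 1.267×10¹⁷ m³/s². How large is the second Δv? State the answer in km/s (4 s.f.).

Δv ≈ 4.005 km/s

r₁ = 69910 + 59060 = 128970 km = 1.2897×10⁸ m.
r₂ = 69910 + 184100 = 254010 km = 2.5401×10⁸ m.
Transfer ellipse a_t = (r₁ + r₂)/2 = 1.915×10⁸ m.
At r₁: circular v_c1 = √(μ/r₁) = 31340 m/s; transfer-perijove v_p = √[μ(2/r₁ − 1/a_t)] = 36100 m/s.
At r₂: circular v_c2 = √(μ/r₂) = 22330 m/s; transfer-apojove v_a = √[μ(2/r₂ − 1/a_t)] = 18330 m/s.
Δv₂ = v_c2 − v_a = 4005 m/s.
= 4.005 km/s.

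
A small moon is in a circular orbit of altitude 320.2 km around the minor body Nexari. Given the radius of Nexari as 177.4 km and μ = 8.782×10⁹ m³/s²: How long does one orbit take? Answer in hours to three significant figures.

r = 177.4 + 320.2 = 497.60 km = 4.9760×10⁵ m.
Kepler's third law: T = 2π√(r³/μ) = 2π√((4.976×10⁵)³ / 8.782×10⁹).
r³/μ = 1.403×10⁷ s², so T = 2π × 3.746×10³ = 2.353×10⁴ s.
Converting: 2.353×10⁴ s ÷ 3600 = 6.537 hours.

T ≈ 6.54 hours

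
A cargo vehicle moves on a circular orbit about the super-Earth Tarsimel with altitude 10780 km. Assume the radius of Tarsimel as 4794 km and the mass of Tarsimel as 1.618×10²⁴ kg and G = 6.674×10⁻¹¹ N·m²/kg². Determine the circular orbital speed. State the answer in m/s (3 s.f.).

μ = GM = 6.674×10⁻¹¹ × 1.618×10²⁴ = 1.080×10¹⁴ m³/s².
r = 4794 + 10780 = 15574 km = 1.5574×10⁷ m.
For a circular orbit v = √(μ/r) = √(1.080×10¹⁴ / 1.557×10⁷) = √(6.934×10⁶) = 2633 m/s.

v ≈ 2630 m/s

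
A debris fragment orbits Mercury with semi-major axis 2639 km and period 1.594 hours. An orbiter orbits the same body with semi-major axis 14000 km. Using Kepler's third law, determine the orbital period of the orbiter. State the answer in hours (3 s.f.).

Kepler's third law: T² ∝ a³, so T₂ = T₁ (a₂/a₁)^(3/2).
a₂/a₁ = 5.305, (a₂/a₁)^(3/2) = 12.22.
T₂ = 1.594 × 12.22 = 19.48 hours.

T₂ ≈ 19.5 hours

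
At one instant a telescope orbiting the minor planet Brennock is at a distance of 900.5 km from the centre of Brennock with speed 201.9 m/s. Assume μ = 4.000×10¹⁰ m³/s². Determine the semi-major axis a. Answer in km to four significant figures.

r = 9.005×10⁵ m.
Vis-viva rearranged: 1/a = 2/r − v²/μ = 2.221×10⁻⁶ − 1.019×10⁻⁶ = 1.202×10⁻⁶ m⁻¹.
a = 8.320×10⁵ m = 832.02 km.

a ≈ 832.0 km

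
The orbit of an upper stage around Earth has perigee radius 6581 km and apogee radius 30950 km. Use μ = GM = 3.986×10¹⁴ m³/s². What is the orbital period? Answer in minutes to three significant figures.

Semi-major axis a = (r_p + r_a)/2 = (6581.0 + 30950)/2 = 18766 km = 1.877×10⁷ m.
By Kepler's third law T = 2π√(a³/μ) = 2π × 4.072×10³ = 2.558×10⁴ s.
= 426.4 minutes.

T ≈ 426 minutes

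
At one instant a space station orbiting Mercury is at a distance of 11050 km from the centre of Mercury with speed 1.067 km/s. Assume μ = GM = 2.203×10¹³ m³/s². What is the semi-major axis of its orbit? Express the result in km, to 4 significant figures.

a ≈ 7733 km

r = 1.105×10⁷ m.
Vis-viva rearranged: 1/a = 2/r − v²/μ = 1.810×10⁻⁷ − 5.168×10⁻⁸ = 1.293×10⁻⁷ m⁻¹.
a = 7.733×10⁶ m = 7733.0 km.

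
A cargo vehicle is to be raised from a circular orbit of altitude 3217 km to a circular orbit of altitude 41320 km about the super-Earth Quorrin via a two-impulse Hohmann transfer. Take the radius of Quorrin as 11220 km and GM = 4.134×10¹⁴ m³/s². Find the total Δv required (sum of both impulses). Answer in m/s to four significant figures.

Δv_total ≈ 2315 m/s

r₁ = 11220 + 3217 = 14437 km = 1.4437×10⁷ m.
r₂ = 11220 + 41320 = 52540 km = 5.2540×10⁷ m.
Transfer ellipse a_t = (r₁ + r₂)/2 = 3.349×10⁷ m.
At r₁: circular v_c1 = √(μ/r₁) = 5351 m/s; transfer-periapsis v_p = √[μ(2/r₁ − 1/a_t)] = 6703 m/s.
Δv₁ = v_p − v_c1 = 1351 m/s.
At r₂: circular v_c2 = √(μ/r₂) = 2805 m/s; transfer-apoapsis v_a = √[μ(2/r₂ − 1/a_t)] = 1842 m/s.
Δv₂ = v_c2 − v_a = 963.3 m/s.
Total Δv = Δv₁ + Δv₂ = 2315 m/s.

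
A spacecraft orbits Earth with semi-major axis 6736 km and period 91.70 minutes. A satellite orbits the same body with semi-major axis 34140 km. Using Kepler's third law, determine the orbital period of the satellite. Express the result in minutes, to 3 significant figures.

Kepler's third law: T² ∝ a³, so T₂ = T₁ (a₂/a₁)^(3/2).
a₂/a₁ = 5.068, (a₂/a₁)^(3/2) = 11.41.
T₂ = 91.70 × 11.41 = 1046 minutes.

T₂ ≈ 1050 minutes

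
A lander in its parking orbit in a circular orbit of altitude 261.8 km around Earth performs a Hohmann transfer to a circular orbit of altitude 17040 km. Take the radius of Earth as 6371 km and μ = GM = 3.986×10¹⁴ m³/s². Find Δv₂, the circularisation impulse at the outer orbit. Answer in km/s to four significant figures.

Δv ≈ 1.384 km/s

r₁ = 6371 + 261.8 = 6632.8 km = 6.6328×10⁶ m.
r₂ = 6371 + 17040 = 23411 km = 2.3411×10⁷ m.
Transfer ellipse a_t = (r₁ + r₂)/2 = 1.502×10⁷ m.
At r₁: circular v_c1 = √(μ/r₁) = 7752 m/s; transfer-perigee v_p = √[μ(2/r₁ − 1/a_t)] = 9678 m/s.
At r₂: circular v_c2 = √(μ/r₂) = 4126 m/s; transfer-apogee v_a = √[μ(2/r₂ − 1/a_t)] = 2742 m/s.
Δv₂ = v_c2 − v_a = 1384 m/s.
= 1.384 km/s.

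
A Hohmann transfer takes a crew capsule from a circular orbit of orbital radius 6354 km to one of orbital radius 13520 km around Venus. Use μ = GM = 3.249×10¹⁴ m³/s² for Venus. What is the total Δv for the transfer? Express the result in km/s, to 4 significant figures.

r₁ = 6354 km = 6.354×10⁶ m.
r₂ = 13520 km = 1.352×10⁷ m.
Transfer ellipse a_t = (r₁ + r₂)/2 = 9.937×10⁶ m.
At r₁: circular v_c1 = √(μ/r₁) = 7151 m/s; transfer-periapsis v_p = √[μ(2/r₁ − 1/a_t)] = 8341 m/s.
Δv₁ = v_p − v_c1 = 1190 m/s.
At r₂: circular v_c2 = √(μ/r₂) = 4902 m/s; transfer-apoapsis v_a = √[μ(2/r₂ − 1/a_t)] = 3920 m/s.
Δv₂ = v_c2 − v_a = 982.2 m/s.
Total Δv = Δv₁ + Δv₂ = 2172 m/s = 2.172 km/s.

Δv_total ≈ 2.172 km/s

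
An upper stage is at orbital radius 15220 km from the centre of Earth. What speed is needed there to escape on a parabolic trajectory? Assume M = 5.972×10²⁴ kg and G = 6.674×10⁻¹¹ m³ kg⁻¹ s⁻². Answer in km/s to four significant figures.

v_esc ≈ 7.237 km/s

μ = GM = 6.674×10⁻¹¹ × 5.972×10²⁴ = 3.986×10¹⁴ m³/s².
r = 15220 km = 1.522×10⁷ m.
Escape speed v_esc = √(2μ/r) = √(2 × 3.986×10¹⁴ / 1.522×10⁷) = √(5.237×10⁷) = 7237 m/s.
= 7.237 km/s.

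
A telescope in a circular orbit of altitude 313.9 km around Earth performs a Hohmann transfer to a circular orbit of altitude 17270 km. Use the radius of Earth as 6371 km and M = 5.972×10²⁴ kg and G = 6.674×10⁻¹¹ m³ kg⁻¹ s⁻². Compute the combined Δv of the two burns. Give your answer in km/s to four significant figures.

μ = GM = 6.674×10⁻¹¹ × 5.972×10²⁴ = 3.986×10¹⁴ m³/s².
r₁ = 6371 + 313.9 = 6684.9 km = 6.6849×10⁶ m.
r₂ = 6371 + 17270 = 23641 km = 2.3641×10⁷ m.
Transfer ellipse a_t = (r₁ + r₂)/2 = 1.516×10⁷ m.
At r₁: circular v_c1 = √(μ/r₁) = 7722 m/s; transfer-perigee v_p = √[μ(2/r₁ − 1/a_t)] = 9642 m/s.
Δv₁ = v_p − v_c1 = 1920 m/s.
At r₂: circular v_c2 = √(μ/r₂) = 4106 m/s; transfer-apogee v_a = √[μ(2/r₂ − 1/a_t)] = 2726 m/s.
Δv₂ = v_c2 − v_a = 1380 m/s.
Total Δv = Δv₁ + Δv₂ = 3300 m/s = 3.300 km/s.

Δv_total ≈ 3.300 km/s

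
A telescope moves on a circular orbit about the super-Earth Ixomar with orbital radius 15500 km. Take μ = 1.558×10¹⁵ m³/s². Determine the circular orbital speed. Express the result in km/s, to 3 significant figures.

v ≈ 10.0 km/s

r = 15500 km = 1.550×10⁷ m.
For a circular orbit v = √(μ/r) = √(1.558×10¹⁵ / 1.550×10⁷) = √(1.005×10⁸) = 10030 m/s.
That is 10.03 km/s.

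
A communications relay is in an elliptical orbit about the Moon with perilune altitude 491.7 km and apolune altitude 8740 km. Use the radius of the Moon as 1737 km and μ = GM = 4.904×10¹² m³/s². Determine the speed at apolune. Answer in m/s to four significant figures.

r_p = 1737 + 491.7 = 2228.7 km = 2.2287×10⁶ m.
r_a = 1737 + 8740 = 10477 km = 1.0477×10⁷ m.
Semi-major axis a = (r_p + r_a)/2 = 6352.9 km = 6.353×10⁶ m.
Vis-viva: v² = μ(2/r − 1/a) = 4.904×10¹² × (1.909×10⁻⁷ − 1.574×10⁻⁷) = 1.642×10⁵ m²/s².
v = 405.2 m/s.

v ≈ 405.2 m/s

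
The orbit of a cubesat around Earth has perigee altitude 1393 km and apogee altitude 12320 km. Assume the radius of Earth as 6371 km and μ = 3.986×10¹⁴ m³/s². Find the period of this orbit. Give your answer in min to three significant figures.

r_p = 6371 + 1393 = 7764.0 km = 7.7640×10⁶ m.
r_a = 6371 + 12320 = 18691 km = 1.8691×10⁷ m.
Semi-major axis a = (r_p + r_a)/2 = (7764.0 + 18691)/2 = 13228 km = 1.323×10⁷ m.
By Kepler's third law T = 2π√(a³/μ) = 2π × 2.410×10³ = 1.514×10⁴ s.
= 252.3 min.

T ≈ 252 min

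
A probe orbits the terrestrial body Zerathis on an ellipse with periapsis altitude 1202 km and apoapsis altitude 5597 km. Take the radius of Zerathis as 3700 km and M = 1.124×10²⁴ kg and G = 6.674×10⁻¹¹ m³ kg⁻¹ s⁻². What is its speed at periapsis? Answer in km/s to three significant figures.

μ = GM = 6.674×10⁻¹¹ × 1.124×10²⁴ = 7.502×10¹³ m³/s².
r_p = 3700 + 1202 = 4902.0 km = 4.9020×10⁶ m.
r_a = 3700 + 5597 = 9297.0 km = 9.2970×10⁶ m.
Semi-major axis a = (r_p + r_a)/2 = 7099.5 km = 7.100×10⁶ m.
Vis-viva: v² = μ(2/r − 1/a) = 7.502×10¹³ × (4.080×10⁻⁷ − 1.409×10⁻⁷) = 2.004×10⁷ m²/s².
v = 4477 m/s = 4.477 km/s.

v ≈ 4.48 km/s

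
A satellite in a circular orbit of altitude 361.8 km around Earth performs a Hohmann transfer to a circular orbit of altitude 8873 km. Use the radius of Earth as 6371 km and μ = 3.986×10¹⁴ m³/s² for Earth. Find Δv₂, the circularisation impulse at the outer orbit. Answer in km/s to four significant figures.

Δv ≈ 1.111 km/s

r₁ = 6371 + 361.8 = 6732.8 km = 6.7328×10⁶ m.
r₂ = 6371 + 8873 = 15244 km = 1.5244×10⁷ m.
Transfer ellipse a_t = (r₁ + r₂)/2 = 1.099×10⁷ m.
At r₁: circular v_c1 = √(μ/r₁) = 7694 m/s; transfer-perigee v_p = √[μ(2/r₁ − 1/a_t)] = 9063 m/s.
At r₂: circular v_c2 = √(μ/r₂) = 5114 m/s; transfer-apogee v_a = √[μ(2/r₂ − 1/a_t)] = 4003 m/s.
Δv₂ = v_c2 − v_a = 1111 m/s.
= 1.111 km/s.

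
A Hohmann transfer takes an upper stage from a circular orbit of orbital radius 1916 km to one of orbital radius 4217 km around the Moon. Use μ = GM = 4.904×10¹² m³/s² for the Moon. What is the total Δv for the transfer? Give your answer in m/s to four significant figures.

Δv_total ≈ 502.2 m/s

r₁ = 1916 km = 1.916×10⁶ m.
r₂ = 4217 km = 4.217×10⁶ m.
Transfer ellipse a_t = (r₁ + r₂)/2 = 3.066×10⁶ m.
At r₁: circular v_c1 = √(μ/r₁) = 1600 m/s; transfer-perilune v_p = √[μ(2/r₁ − 1/a_t)] = 1876 m/s.
Δv₁ = v_p − v_c1 = 276.3 m/s.
At r₂: circular v_c2 = √(μ/r₂) = 1078 m/s; transfer-apolune v_a = √[μ(2/r₂ − 1/a_t)] = 852.4 m/s.
Δv₂ = v_c2 − v_a = 226.0 m/s.
Total Δv = Δv₁ + Δv₂ = 502.2 m/s.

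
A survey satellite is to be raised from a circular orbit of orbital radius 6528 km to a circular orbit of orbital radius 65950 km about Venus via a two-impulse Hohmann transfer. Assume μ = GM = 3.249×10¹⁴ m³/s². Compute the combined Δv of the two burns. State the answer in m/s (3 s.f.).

r₁ = 6528 km = 6.528×10⁶ m.
r₂ = 65950 km = 6.595×10⁷ m.
Transfer ellipse a_t = (r₁ + r₂)/2 = 3.624×10⁷ m.
At r₁: circular v_c1 = √(μ/r₁) = 7055 m/s; transfer-periapsis v_p = √[μ(2/r₁ − 1/a_t)] = 9517 m/s.
Δv₁ = v_p − v_c1 = 2462 m/s.
At r₂: circular v_c2 = √(μ/r₂) = 2220 m/s; transfer-apoapsis v_a = √[μ(2/r₂ − 1/a_t)] = 942.0 m/s.
Δv₂ = v_c2 − v_a = 1278 m/s.
Total Δv = Δv₁ + Δv₂ = 3740 m/s.

Δv_total ≈ 3740 m/s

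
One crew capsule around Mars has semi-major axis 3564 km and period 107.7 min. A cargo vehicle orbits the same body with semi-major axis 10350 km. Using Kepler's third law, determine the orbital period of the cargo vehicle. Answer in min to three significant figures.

Kepler's third law: T² ∝ a³, so T₂ = T₁ (a₂/a₁)^(3/2).
a₂/a₁ = 2.904, (a₂/a₁)^(3/2) = 4.949.
T₂ = 107.7 × 4.949 = 533.0 min.

T₂ ≈ 533 min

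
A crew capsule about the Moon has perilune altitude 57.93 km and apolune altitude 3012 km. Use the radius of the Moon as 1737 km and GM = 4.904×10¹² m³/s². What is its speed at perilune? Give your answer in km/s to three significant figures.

r_p = 1737 + 57.93 = 1794.9 km = 1.7949×10⁶ m.
r_a = 1737 + 3012 = 4749.0 km = 4.7490×10⁶ m.
Semi-major axis a = (r_p + r_a)/2 = 3272.0 km = 3.272×10⁶ m.
Vis-viva: v² = μ(2/r − 1/a) = 4.904×10¹² × (1.114×10⁻⁶ − 3.056×10⁻⁷) = 3.965×10⁶ m²/s².
v = 1991 m/s = 1.991 km/s.

v ≈ 1.99 km/s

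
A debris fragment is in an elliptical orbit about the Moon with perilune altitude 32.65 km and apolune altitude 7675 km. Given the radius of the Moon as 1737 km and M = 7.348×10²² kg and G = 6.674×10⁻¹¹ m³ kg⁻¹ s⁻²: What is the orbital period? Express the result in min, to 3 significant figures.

T ≈ 625 min

μ = GM = 6.674×10⁻¹¹ × 7.348×10²² = 4.904×10¹² m³/s².
r_p = 1737 + 32.65 = 1769.7 km = 1.7696×10⁶ m.
r_a = 1737 + 7675 = 9412.0 km = 9.4120×10⁶ m.
Semi-major axis a = (r_p + r_a)/2 = (1769.7 + 9412.0)/2 = 5590.8 km = 5.591×10⁶ m.
By Kepler's third law T = 2π√(a³/μ) = 2π × 5.969×10³ = 3.751×10⁴ s.
= 625.1 min.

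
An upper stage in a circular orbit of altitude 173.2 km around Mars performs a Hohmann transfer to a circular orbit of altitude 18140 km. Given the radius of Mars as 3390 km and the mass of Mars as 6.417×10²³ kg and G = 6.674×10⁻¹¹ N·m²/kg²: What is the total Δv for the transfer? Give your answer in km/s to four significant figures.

Δv_total ≈ 1.733 km/s

μ = GM = 6.674×10⁻¹¹ × 6.417×10²³ = 4.283×10¹³ m³/s².
r₁ = 3390 + 173.2 = 3563.2 km = 3.5632×10⁶ m.
r₂ = 3390 + 18140 = 21530 km = 2.1530×10⁷ m.
Transfer ellipse a_t = (r₁ + r₂)/2 = 1.255×10⁷ m.
At r₁: circular v_c1 = √(μ/r₁) = 3467 m/s; transfer-periapsis v_p = √[μ(2/r₁ − 1/a_t)] = 4541 m/s.
Δv₁ = v_p − v_c1 = 1075 m/s.
At r₂: circular v_c2 = √(μ/r₂) = 1410 m/s; transfer-apoapsis v_a = √[μ(2/r₂ − 1/a_t)] = 751.6 m/s.
Δv₂ = v_c2 − v_a = 658.8 m/s.
Total Δv = Δv₁ + Δv₂ = 1733 m/s = 1.733 km/s.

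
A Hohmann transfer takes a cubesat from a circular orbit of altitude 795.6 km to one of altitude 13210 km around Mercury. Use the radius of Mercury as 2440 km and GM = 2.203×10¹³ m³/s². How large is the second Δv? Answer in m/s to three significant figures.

r₁ = 2440 + 795.6 = 3235.6 km = 3.2356×10⁶ m.
r₂ = 2440 + 13210 = 15650 km = 1.5650×10⁷ m.
Transfer ellipse a_t = (r₁ + r₂)/2 = 9.443×10⁶ m.
At r₁: circular v_c1 = √(μ/r₁) = 2609 m/s; transfer-periherm v_p = √[μ(2/r₁ − 1/a_t)] = 3359 m/s.
At r₂: circular v_c2 = √(μ/r₂) = 1186 m/s; transfer-apoherm v_a = √[μ(2/r₂ − 1/a_t)] = 694.5 m/s.
Δv₂ = v_c2 − v_a = 491.9 m/s.

Δv ≈ 492 m/s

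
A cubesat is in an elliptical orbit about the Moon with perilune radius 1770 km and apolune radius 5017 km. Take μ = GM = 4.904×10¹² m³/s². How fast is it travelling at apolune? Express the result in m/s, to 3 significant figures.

v ≈ 714 m/s

Semi-major axis a = (r_p + r_a)/2 = 3393.5 km = 3.394×10⁶ m.
Vis-viva: v² = μ(2/r − 1/a) = 4.904×10¹² × (3.986×10⁻⁷ − 2.947×10⁻⁷) = 5.098×10⁵ m²/s².
v = 714.0 m/s.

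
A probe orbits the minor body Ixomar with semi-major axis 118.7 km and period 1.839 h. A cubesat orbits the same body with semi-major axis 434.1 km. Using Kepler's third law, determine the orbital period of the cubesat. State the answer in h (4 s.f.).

T₂ ≈ 12.86 h

Kepler's third law: T² ∝ a³, so T₂ = T₁ (a₂/a₁)^(3/2).
a₂/a₁ = 3.657, (a₂/a₁)^(3/2) = 6.994.
T₂ = 1.839 × 6.994 = 12.86 h.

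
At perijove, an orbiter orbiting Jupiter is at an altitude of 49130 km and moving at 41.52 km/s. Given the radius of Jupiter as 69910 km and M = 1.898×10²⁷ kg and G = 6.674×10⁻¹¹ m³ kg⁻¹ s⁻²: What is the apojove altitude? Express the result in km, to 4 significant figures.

μ = GM = 6.674×10⁻¹¹ × 1.898×10²⁷ = 1.267×10¹⁷ m³/s².
r_p = 69910 + 49130 = 1.1904×10⁵ km = 1.190×10⁸ m.
Specific energy ε = v²/2 − μ/r = -2.022×10⁸ J/kg, so a = −μ/(2ε) = 3.133×10⁸ m.
The apsides satisfy r_p + r_a = 2a, so the apojove radius is 2a − r_p = 5.075×10⁸ m = 5.0755×10⁵ km.
Apojove altitude = 5.0755×10⁵ − 69910 = 4.3764×10⁵ km.

apojove altitude ≈ 4.376×10⁵ km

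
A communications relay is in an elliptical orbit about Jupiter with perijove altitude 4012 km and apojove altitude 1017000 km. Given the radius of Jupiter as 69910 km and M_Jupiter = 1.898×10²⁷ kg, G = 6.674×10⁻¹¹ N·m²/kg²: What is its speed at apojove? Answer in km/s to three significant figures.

μ = GM = 6.674×10⁻¹¹ × 1.898×10²⁷ = 1.267×10¹⁷ m³/s².
r_p = 69910 + 4012 = 73922 km = 7.3922×10⁷ m.
r_a = 69910 + 1017000 = 1086900 km = 1.0869×10⁹ m.
Semi-major axis a = (r_p + r_a)/2 = 5.8042×10⁵ km = 5.804×10⁸ m.
Vis-viva: v² = μ(2/r − 1/a) = 1.267×10¹⁷ × (1.840×10⁻⁹ − 1.723×10⁻⁹) = 1.484×10⁷ m²/s².
v = 3853 m/s = 3.853 km/s.

v ≈ 3.85 km/s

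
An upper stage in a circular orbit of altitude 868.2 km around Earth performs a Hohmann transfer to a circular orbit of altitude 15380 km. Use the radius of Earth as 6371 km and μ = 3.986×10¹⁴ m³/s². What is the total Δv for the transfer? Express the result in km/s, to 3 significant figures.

Δv_total ≈ 2.92 km/s

r₁ = 6371 + 868.2 = 7239.2 km = 7.2392×10⁶ m.
r₂ = 6371 + 15380 = 21751 km = 2.1751×10⁷ m.
Transfer ellipse a_t = (r₁ + r₂)/2 = 1.450×10⁷ m.
At r₁: circular v_c1 = √(μ/r₁) = 7420 m/s; transfer-perigee v_p = √[μ(2/r₁ − 1/a_t)] = 9090 m/s.
Δv₁ = v_p − v_c1 = 1669 m/s.
At r₂: circular v_c2 = √(μ/r₂) = 4281 m/s; transfer-apogee v_a = √[μ(2/r₂ − 1/a_t)] = 3025 m/s.
Δv₂ = v_c2 − v_a = 1256 m/s.
Total Δv = Δv₁ + Δv₂ = 2925 m/s = 2.925 km/s.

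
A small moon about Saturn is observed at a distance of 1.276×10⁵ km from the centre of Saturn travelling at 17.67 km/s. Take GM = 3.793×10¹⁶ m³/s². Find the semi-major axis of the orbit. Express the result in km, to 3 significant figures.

a ≈ 1.34×10⁵ km

r = 1.276×10⁸ m.
Specific orbital energy ε = v²/2 − μ/r = (17670)²/2 − 3.793×10¹⁶/1.276×10⁸ = -1.411×10⁸ J/kg.
Since ε = −μ/(2a), a = −μ/(2ε) = 1.344×10⁸ m = 1.3437×10⁵ km.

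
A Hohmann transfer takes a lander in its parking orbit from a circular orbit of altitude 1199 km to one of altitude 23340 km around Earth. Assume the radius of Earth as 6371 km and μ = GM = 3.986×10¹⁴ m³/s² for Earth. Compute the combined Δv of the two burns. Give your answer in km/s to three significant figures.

r₁ = 6371 + 1199 = 7570.0 km = 7.5700×10⁶ m.
r₂ = 6371 + 23340 = 29711 km = 2.9711×10⁷ m.
Transfer ellipse a_t = (r₁ + r₂)/2 = 1.864×10⁷ m.
At r₁: circular v_c1 = √(μ/r₁) = 7256 m/s; transfer-perigee v_p = √[μ(2/r₁ − 1/a_t)] = 9161 m/s.
Δv₁ = v_p − v_c1 = 1905 m/s.
At r₂: circular v_c2 = √(μ/r₂) = 3663 m/s; transfer-apogee v_a = √[μ(2/r₂ − 1/a_t)] = 2334 m/s.
Δv₂ = v_c2 − v_a = 1329 m/s.
Total Δv = Δv₁ + Δv₂ = 3233 m/s = 3.233 km/s.

Δv_total ≈ 3.23 km/s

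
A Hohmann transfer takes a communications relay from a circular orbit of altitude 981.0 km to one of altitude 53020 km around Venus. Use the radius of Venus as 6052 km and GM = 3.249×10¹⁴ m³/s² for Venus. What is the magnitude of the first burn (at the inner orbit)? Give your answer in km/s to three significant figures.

Δv ≈ 2.29 km/s

r₁ = 6052 + 981.0 = 7033.0 km = 7.0330×10⁶ m.
r₂ = 6052 + 53020 = 59072 km = 5.9072×10⁷ m.
Transfer ellipse a_t = (r₁ + r₂)/2 = 3.305×10⁷ m.
At r₁: circular v_c1 = √(μ/r₁) = 6797 m/s; transfer-periapsis v_p = √[μ(2/r₁ − 1/a_t)] = 9086 m/s.
Δv₁ = v_p − v_c1 = 2290 m/s.
= 2.290 km/s.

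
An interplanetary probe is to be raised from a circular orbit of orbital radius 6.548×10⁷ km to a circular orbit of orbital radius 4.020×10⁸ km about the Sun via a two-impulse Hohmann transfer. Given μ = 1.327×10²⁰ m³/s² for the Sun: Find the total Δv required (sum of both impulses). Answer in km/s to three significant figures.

Δv_total ≈ 22.6 km/s

r₁ = 6.548×10⁷ km = 6.548×10¹⁰ m.
r₂ = 4.020×10⁸ km = 4.020×10¹¹ m.
Transfer ellipse a_t = (r₁ + r₂)/2 = 2.337×10¹¹ m.
At r₁: circular v_c1 = √(μ/r₁) = 45020 m/s; transfer-perihelion v_p = √[μ(2/r₁ − 1/a_t)] = 59040 m/s.
Δv₁ = v_p − v_c1 = 14020 m/s.
At r₂: circular v_c2 = √(μ/r₂) = 18170 m/s; transfer-aphelion v_a = √[μ(2/r₂ − 1/a_t)] = 9616 m/s.
Δv₂ = v_c2 − v_a = 8552 m/s.
Total Δv = Δv₁ + Δv₂ = 22570 m/s = 22.57 km/s.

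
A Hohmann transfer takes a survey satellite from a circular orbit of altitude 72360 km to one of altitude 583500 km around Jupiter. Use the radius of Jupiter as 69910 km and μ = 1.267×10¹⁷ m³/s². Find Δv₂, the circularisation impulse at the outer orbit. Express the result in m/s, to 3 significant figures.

r₁ = 69910 + 72360 = 142270 km = 1.4227×10⁸ m.
r₂ = 69910 + 583500 = 653410 km = 6.5341×10⁸ m.
Transfer ellipse a_t = (r₁ + r₂)/2 = 3.978×10⁸ m.
At r₁: circular v_c1 = √(μ/r₁) = 29840 m/s; transfer-perijove v_p = √[μ(2/r₁ − 1/a_t)] = 38240 m/s.
At r₂: circular v_c2 = √(μ/r₂) = 13930 m/s; transfer-apojove v_a = √[μ(2/r₂ − 1/a_t)] = 8327 m/s.
Δv₂ = v_c2 − v_a = 5598 m/s.

Δv ≈ 5600 m/s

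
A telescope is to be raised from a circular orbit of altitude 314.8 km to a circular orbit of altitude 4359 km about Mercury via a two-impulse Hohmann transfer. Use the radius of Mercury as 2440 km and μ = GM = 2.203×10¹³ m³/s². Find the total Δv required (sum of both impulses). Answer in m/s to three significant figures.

Δv_total ≈ 979 m/s

r₁ = 2440 + 314.8 = 2754.8 km = 2.7548×10⁶ m.
r₂ = 2440 + 4359 = 6799.0 km = 6.7990×10⁶ m.
Transfer ellipse a_t = (r₁ + r₂)/2 = 4.777×10⁶ m.
At r₁: circular v_c1 = √(μ/r₁) = 2828 m/s; transfer-periherm v_p = √[μ(2/r₁ − 1/a_t)] = 3374 m/s.
Δv₁ = v_p − v_c1 = 545.9 m/s.
At r₂: circular v_c2 = √(μ/r₂) = 1800 m/s; transfer-apoherm v_a = √[μ(2/r₂ − 1/a_t)] = 1367 m/s.
Δv₂ = v_c2 − v_a = 433.1 m/s.
Total Δv = Δv₁ + Δv₂ = 978.9 m/s.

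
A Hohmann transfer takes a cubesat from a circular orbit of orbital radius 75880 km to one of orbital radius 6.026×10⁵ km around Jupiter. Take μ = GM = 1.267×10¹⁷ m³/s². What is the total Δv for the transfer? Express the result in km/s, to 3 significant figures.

Δv_total ≈ 21.2 km/s

r₁ = 75880 km = 7.588×10⁷ m.
r₂ = 6.026×10⁵ km = 6.026×10⁸ m.
Transfer ellipse a_t = (r₁ + r₂)/2 = 3.392×10⁸ m.
At r₁: circular v_c1 = √(μ/r₁) = 40860 m/s; transfer-perijove v_p = √[μ(2/r₁ − 1/a_t)] = 54460 m/s.
Δv₁ = v_p − v_c1 = 13600 m/s.
At r₂: circular v_c2 = √(μ/r₂) = 14500 m/s; transfer-apojove v_a = √[μ(2/r₂ − 1/a_t)] = 6858 m/s.
Δv₂ = v_c2 − v_a = 7642 m/s.
Total Δv = Δv₁ + Δv₂ = 21240 m/s = 21.24 km/s.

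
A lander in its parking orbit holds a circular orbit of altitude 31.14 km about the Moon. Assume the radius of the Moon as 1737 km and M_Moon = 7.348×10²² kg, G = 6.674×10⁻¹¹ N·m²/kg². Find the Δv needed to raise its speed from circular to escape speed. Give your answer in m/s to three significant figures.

μ = GM = 6.674×10⁻¹¹ × 7.348×10²² = 4.904×10¹² m³/s².
r = 1737 + 31.14 = 1768.1 km = 1.7681×10⁶ m.
Circular speed v_c = √(μ/r) = 1665 m/s.
Escape speed v_esc = √(2μ/r) = √2 × v_c = 2355 m/s.
Δv = v_esc − v_c = 689.8 m/s.

Δv ≈ 690 m/s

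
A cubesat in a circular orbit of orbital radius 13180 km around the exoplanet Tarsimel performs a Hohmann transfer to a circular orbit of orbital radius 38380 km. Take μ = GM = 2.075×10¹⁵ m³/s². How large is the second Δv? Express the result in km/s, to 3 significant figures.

Δv ≈ 2.10 km/s

r₁ = 13180 km = 1.318×10⁷ m.
r₂ = 38380 km = 3.838×10⁷ m.
Transfer ellipse a_t = (r₁ + r₂)/2 = 2.578×10⁷ m.
At r₁: circular v_c1 = √(μ/r₁) = 12550 m/s; transfer-periapsis v_p = √[μ(2/r₁ − 1/a_t)] = 15310 m/s.
At r₂: circular v_c2 = √(μ/r₂) = 7353 m/s; transfer-apoapsis v_a = √[μ(2/r₂ − 1/a_t)] = 5257 m/s.
Δv₂ = v_c2 − v_a = 2095 m/s.
= 2.095 km/s.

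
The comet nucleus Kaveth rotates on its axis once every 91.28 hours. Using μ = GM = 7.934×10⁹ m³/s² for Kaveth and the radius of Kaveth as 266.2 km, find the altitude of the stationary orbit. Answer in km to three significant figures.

T = 91.28 hours = 3.286×10⁵ s.
A synchronous orbit has period T, so by Kepler's third law a = (μT²/4π²)^(1/3).
μT²/4π² = 7.934×10⁹ × (3.286×10⁵)² / 39.48 = 2.170×10¹⁹ m³.
a = 2.789×10⁶ m = 2789.3 km.
Altitude h = a − R = 2789.3 − 266.2 = 2523.1 km.

h_sync ≈ 2520 km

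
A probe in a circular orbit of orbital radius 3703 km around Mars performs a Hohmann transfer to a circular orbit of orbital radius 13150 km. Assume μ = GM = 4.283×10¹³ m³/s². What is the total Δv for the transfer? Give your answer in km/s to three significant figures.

r₁ = 3703 km = 3.703×10⁶ m.
r₂ = 13150 km = 1.315×10⁷ m.
Transfer ellipse a_t = (r₁ + r₂)/2 = 8.426×10⁶ m.
At r₁: circular v_c1 = √(μ/r₁) = 3401 m/s; transfer-periapsis v_p = √[μ(2/r₁ − 1/a_t)] = 4249 m/s.
Δv₁ = v_p − v_c1 = 847.6 m/s.
At r₂: circular v_c2 = √(μ/r₂) = 1805 m/s; transfer-apoapsis v_a = √[μ(2/r₂ − 1/a_t)] = 1196 m/s.
Δv₂ = v_c2 − v_a = 608.4 m/s.
Total Δv = Δv₁ + Δv₂ = 1456 m/s = 1.456 km/s.

Δv_total ≈ 1.46 km/s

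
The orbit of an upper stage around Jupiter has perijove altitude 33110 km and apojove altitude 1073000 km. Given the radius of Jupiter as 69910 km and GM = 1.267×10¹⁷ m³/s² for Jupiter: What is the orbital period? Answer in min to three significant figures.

T ≈ 4570 min

r_p = 69910 + 33110 = 103020 km = 1.0302×10⁸ m.
r_a = 69910 + 1073000 = 1142900 km = 1.1429×10⁹ m.
Semi-major axis a = (r_p + r_a)/2 = (1.0302×10⁵ + 1.1429×10⁶)/2 = 6.2296×10⁵ km = 6.230×10⁸ m.
By Kepler's third law T = 2π√(a³/μ) = 2π × 4.368×10⁴ = 2.745×10⁵ s.
= 4574 min.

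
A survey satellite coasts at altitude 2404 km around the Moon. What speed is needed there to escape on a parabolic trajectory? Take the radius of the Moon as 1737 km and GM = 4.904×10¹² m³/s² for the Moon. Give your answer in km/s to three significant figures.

v_esc ≈ 1.54 km/s

r = 1737 + 2404 = 4141.0 km = 4.1410×10⁶ m.
Escape speed v_esc = √(2μ/r) = √(2 × 4.904×10¹² / 4.141×10⁶) = √(2.369×10⁶) = 1539 m/s.
= 1.539 km/s.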